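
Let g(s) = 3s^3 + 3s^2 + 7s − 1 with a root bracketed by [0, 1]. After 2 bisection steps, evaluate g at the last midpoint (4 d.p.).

midpoint 0.5: g = 3.625 > 0 → [0, 0.5]
midpoint 0.25: g = 0.984375 > 0 → [0, 0.25]

0.9844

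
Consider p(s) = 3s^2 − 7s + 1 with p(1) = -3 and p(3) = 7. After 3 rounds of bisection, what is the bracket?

s = 2 gives p = -1, negative; keep [2, 3]
s = 2.5 gives p = 2.25, positive; keep [2, 2.5]
s = 2.25 gives p = 0.4375, positive; keep [2, 2.25]

[2, 2.25]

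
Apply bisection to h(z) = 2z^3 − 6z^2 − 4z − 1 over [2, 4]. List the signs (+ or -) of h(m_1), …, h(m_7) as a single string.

--++--+

z = 3 gives h = -13, negative; keep [3, 4]
z = 3.5 gives h = -2.75, negative; keep [3.5, 4]
z = 3.75 gives h = 5.09375, positive; keep [3.5, 3.75]
z = 3.625 gives h = 0.9258, positive; keep [3.5, 3.625]
z = 3.5625 gives h = -0.9722, negative; keep [3.5625, 3.625]
z = 3.59375 gives h = -0.0384, negative; keep [3.59375, 3.625]
z = 3.609375 gives h = 0.4399, positive; keep [3.59375, 3.609375]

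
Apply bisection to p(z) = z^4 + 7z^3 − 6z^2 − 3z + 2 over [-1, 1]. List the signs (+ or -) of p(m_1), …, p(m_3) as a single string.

z = 0 gives p = 2, positive; keep [-1, 0]
z = -0.5 gives p = 1.1875, positive; keep [-1, -0.5]
z = -0.75 gives p = -1.761719, negative; keep [-0.75, -0.5]

++-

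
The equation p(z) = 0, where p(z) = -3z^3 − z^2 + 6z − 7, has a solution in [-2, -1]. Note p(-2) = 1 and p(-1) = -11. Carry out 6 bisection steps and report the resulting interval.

[-1.96875, -1.953125]

z = -1.5 gives p = -8.125, negative; keep [-2, -1.5]
z = -1.75 gives p = -4.484375, negative; keep [-2, -1.75]
z = -1.875 gives p = -1.990234, negative; keep [-2, -1.875]
z = -1.9375 gives p = -0.5593, negative; keep [-2, -1.9375]
z = -1.96875 gives p = 0.204, positive; keep [-1.96875, -1.9375]
z = -1.953125 gives p = -0.1817, negative; keep [-1.96875, -1.953125]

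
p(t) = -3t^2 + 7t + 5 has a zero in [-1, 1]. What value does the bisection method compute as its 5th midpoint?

t = 0 gives p = 5, positive; keep [-1, 0]
t = -0.5 gives p = 0.75, positive; keep [-1, -0.5]
t = -0.75 gives p = -1.9375, negative; keep [-0.75, -0.5]
t = -0.625 gives p = -0.5469, negative; keep [-0.625, -0.5]
t = -0.5625 gives p = 0.1133, positive; keep [-0.625, -0.5625]

-0.5625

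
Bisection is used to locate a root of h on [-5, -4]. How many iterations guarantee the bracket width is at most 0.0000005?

Width after n steps is 1/2^n. Need 2^n ≥ 1/0.0000005 = 2000000.
2^20 = 1048576 < 2000000 ≤ 2^21 = 2097152, so n = 21.

21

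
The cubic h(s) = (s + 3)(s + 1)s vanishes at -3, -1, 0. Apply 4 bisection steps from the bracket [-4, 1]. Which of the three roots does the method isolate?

-3

midpoint -1.5: h = 1.125 > 0 → [-4, -1.5]
midpoint -2.75: h = 1.203125 > 0 → [-4, -2.75]
midpoint -3.375: h = -3.005859 < 0 → [-3.375, -2.75]
midpoint -3.0625: h = -0.3948 < 0 → [-3.0625, -2.75]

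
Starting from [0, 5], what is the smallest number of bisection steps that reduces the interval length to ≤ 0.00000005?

Width after n steps is 5/2^n. Need 2^n ≥ 5/0.00000005 = 100000000.
2^26 = 67108864 < 100000000 ≤ 2^27 = 134217728, so n = 27.

27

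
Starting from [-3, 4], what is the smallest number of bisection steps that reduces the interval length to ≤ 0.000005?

21

Width after n steps is 7/2^n. Need 2^n ≥ 7/0.000005 = 1400000.
2^20 = 1048576 < 1400000 ≤ 2^21 = 2097152, so n = 21.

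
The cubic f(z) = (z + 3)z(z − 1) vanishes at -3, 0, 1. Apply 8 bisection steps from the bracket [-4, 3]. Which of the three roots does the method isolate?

-3

f(-0.5) = 1.875 > 0, so the root lies in [-4, -0.5]
f(-2.25) = 5.484375 > 0, so the root lies in [-4, -2.25]
f(-3.125) = -1.611328 < 0, so the root lies in [-3.125, -2.25]
f(-2.6875) = 3.0969 > 0, so the root lies in [-3.125, -2.6875]
f(-2.90625) = 1.0643 > 0, so the root lies in [-3.125, -2.90625]
f(-3.015625) = -0.1892 < 0, so the root lies in [-3.015625, -2.90625]
f(-2.9609375) = 0.4581 > 0, so the root lies in [-3.015625, -2.9609375]
f(-2.98828125) = 0.1397 > 0, so the root lies in [-3.015625, -2.98828125]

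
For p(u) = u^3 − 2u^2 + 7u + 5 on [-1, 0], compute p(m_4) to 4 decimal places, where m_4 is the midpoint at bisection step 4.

p(-0.5) = 0.875 > 0, so the root lies in [-1, -0.5]
p(-0.75) = -1.796875 < 0, so the root lies in [-0.75, -0.5]
p(-0.625) = -0.400391 < 0, so the root lies in [-0.625, -0.5]
p(-0.5625) = 0.2517 > 0, so the root lies in [-0.625, -0.5625]

0.2517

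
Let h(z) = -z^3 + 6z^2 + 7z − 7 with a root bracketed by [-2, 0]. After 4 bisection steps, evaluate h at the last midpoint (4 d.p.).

1.7598

midpoint -1: h = -7 < 0 → [-2, -1]
midpoint -1.5: h = -0.625 < 0 → [-2, -1.5]
midpoint -1.75: h = 4.484375 > 0 → [-1.75, -1.5]
midpoint -1.625: h = 1.7598 > 0 → [-1.625, -1.5]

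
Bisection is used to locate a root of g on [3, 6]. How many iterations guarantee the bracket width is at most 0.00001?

Width after n steps is 3/2^n. Need 2^n ≥ 3/0.00001 = 300000.
2^18 = 262144 < 300000 ≤ 2^19 = 524288, so n = 19.

19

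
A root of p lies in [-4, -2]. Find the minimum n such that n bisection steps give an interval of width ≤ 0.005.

Width after n steps is 2/2^n. Need 2^n ≥ 2/0.005 = 400.
2^8 = 256 < 400 ≤ 2^9 = 512, so n = 9.

9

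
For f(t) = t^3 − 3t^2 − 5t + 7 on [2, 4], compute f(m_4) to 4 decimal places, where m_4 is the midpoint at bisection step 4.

0.7637

m = 3, f(m) = -8 (−); new bracket [3, 4]
m = 3.5, f(m) = -4.375 (−); new bracket [3.5, 4]
m = 3.75, f(m) = -1.203125 (−); new bracket [3.75, 4]
m = 3.875, f(m) = 0.7637 (+); new bracket [3.75, 3.875]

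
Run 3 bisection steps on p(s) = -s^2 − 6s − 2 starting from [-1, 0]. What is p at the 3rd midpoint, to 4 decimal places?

m = -0.5, p(m) = 0.75 (+); new bracket [-0.5, 0]
m = -0.25, p(m) = -0.5625 (−); new bracket [-0.5, -0.25]
m = -0.375, p(m) = 0.109375 (+); new bracket [-0.375, -0.25]

0.1094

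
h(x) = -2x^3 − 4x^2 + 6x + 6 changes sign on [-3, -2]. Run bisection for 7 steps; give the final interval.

[-2.703125, -2.6953125]

x = -2.5 gives h = -2.75, negative; keep [-3, -2.5]
x = -2.75 gives h = 0.84375, positive; keep [-2.75, -2.5]
x = -2.625 gives h = -1.136719, negative; keep [-2.75, -2.625]
x = -2.6875 gives h = -0.1938, negative; keep [-2.75, -2.6875]
x = -2.71875 gives h = 0.3129, positive; keep [-2.71875, -2.6875]
x = -2.703125 gives h = 0.0566, positive; keep [-2.703125, -2.6875]
x = -2.6953125 gives h = -0.0694, negative; keep [-2.703125, -2.6953125]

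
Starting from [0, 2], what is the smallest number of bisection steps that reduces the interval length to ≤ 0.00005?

16

Width after n steps is 2/2^n. Need 2^n ≥ 2/0.00005 = 40000.
2^15 = 32768 < 40000 ≤ 2^16 = 65536, so n = 16.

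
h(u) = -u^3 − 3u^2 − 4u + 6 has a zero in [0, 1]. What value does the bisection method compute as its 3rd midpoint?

0.875

u = 0.5 gives h = 3.125, positive; keep [0.5, 1]
u = 0.75 gives h = 0.890625, positive; keep [0.75, 1]
u = 0.875 gives h = -0.466797, negative; keep [0.75, 0.875]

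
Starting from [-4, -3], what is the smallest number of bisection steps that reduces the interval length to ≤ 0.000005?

Width after n steps is 1/2^n. Need 2^n ≥ 1/0.000005 = 200000.
2^17 = 131072 < 200000 ≤ 2^18 = 262144, so n = 18.

18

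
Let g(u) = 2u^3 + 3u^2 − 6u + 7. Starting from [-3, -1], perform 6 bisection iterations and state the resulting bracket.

[-2.9375, -2.90625]

u = -2 gives g = 15, positive; keep [-3, -2]
u = -2.5 gives g = 9.5, positive; keep [-3, -2.5]
u = -2.75 gives g = 4.59375, positive; keep [-3, -2.75]
u = -2.875 gives g = 1.5195, positive; keep [-3, -2.875]
u = -2.9375 gives g = -0.1831, negative; keep [-2.9375, -2.875]
u = -2.90625 gives g = 0.6823, positive; keep [-2.9375, -2.90625]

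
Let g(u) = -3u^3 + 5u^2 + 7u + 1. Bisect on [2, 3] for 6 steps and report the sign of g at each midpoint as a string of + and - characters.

+--+++

midpoint 2.5: g = 2.875 > 0 → [2.5, 3]
midpoint 2.75: g = -4.328125 < 0 → [2.5, 2.75]
midpoint 2.625: g = -0.435547 < 0 → [2.5, 2.625]
midpoint 2.5625: g = 1.2903 > 0 → [2.5625, 2.625]
midpoint 2.59375: g = 0.4453 > 0 → [2.59375, 2.625]
midpoint 2.609375: g = 0.0094 > 0 → [2.609375, 2.625]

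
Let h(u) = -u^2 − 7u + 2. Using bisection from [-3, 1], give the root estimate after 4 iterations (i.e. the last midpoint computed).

midpoint -1: h = 8 > 0 → [-1, 1]
midpoint 0: h = 2 > 0 → [0, 1]
midpoint 0.5: h = -1.75 < 0 → [0, 0.5]
midpoint 0.25: h = 0.1875 > 0 → [0.25, 0.5]

0.25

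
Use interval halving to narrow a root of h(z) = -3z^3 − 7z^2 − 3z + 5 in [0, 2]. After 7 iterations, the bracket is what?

m = 1, h(m) = -8 (−); new bracket [0, 1]
m = 0.5, h(m) = 1.375 (+); new bracket [0.5, 1]
m = 0.75, h(m) = -2.453125 (−); new bracket [0.5, 0.75]
m = 0.625, h(m) = -0.3418 (−); new bracket [0.5, 0.625]
m = 0.5625, h(m) = 0.5637 (+); new bracket [0.5625, 0.625]
m = 0.59375, h(m) = 0.123 (+); new bracket [0.59375, 0.625]
m = 0.609375, h(m) = -0.1063 (−); new bracket [0.59375, 0.609375]

[0.59375, 0.609375]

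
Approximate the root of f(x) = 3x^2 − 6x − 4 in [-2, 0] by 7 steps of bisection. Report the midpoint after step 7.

-0.515625

midpoint -1: f = 5 > 0 → [-1, 0]
midpoint -0.5: f = -0.25 < 0 → [-1, -0.5]
midpoint -0.75: f = 2.1875 > 0 → [-0.75, -0.5]
midpoint -0.625: f = 0.9219 > 0 → [-0.625, -0.5]
midpoint -0.5625: f = 0.3242 > 0 → [-0.5625, -0.5]
midpoint -0.53125: f = 0.0342 > 0 → [-0.53125, -0.5]
midpoint -0.515625: f = -0.1086 < 0 → [-0.53125, -0.515625]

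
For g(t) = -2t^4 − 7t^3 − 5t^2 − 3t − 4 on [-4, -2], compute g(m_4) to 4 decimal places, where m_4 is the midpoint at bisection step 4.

1.0757

midpoint -3: g = -13 < 0 → [-3, -2]
midpoint -2.5: g = 3.5 > 0 → [-3, -2.5]
midpoint -2.75: g = -2.367188 < 0 → [-2.75, -2.5]
midpoint -2.625: g = 1.0757 > 0 → [-2.75, -2.625]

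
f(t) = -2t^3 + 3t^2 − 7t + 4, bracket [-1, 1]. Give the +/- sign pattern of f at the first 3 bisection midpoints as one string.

m = 0, f(m) = 4 (+); new bracket [0, 1]
m = 0.5, f(m) = 1 (+); new bracket [0.5, 1]
m = 0.75, f(m) = -0.40625 (−); new bracket [0.5, 0.75]

++-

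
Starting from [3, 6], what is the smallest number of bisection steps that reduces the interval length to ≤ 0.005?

Width after n steps is 3/2^n. Need 2^n ≥ 3/0.005 = 600.
2^9 = 512 < 600 ≤ 2^10 = 1024, so n = 10.

10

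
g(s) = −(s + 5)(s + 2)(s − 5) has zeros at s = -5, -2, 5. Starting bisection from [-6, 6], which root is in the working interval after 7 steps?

5

midpoint 0: g = 50 > 0 → [0, 6]
midpoint 3: g = 80 > 0 → [3, 6]
midpoint 4.5: g = 30.875 > 0 → [4.5, 6]
midpoint 5.25: g = -18.5781 < 0 → [4.5, 5.25]
midpoint 4.875: g = 8.4863 > 0 → [4.875, 5.25]
midpoint 5.0625: g = -4.4417 < 0 → [4.875, 5.0625]
midpoint 4.96875: g = 2.1709 > 0 → [4.96875, 5.0625]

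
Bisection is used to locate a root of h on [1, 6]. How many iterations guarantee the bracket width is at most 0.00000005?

Width after n steps is 5/2^n. Need 2^n ≥ 5/0.00000005 = 100000000.
2^26 = 67108864 < 100000000 ≤ 2^27 = 134217728, so n = 27.

27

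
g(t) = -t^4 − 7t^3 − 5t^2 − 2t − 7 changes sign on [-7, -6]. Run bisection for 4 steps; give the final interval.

[-6.25, -6.1875]

m = -6.5, g(m) = -67.9375 (−); new bracket [-6.5, -6]
m = -6.25, g(m) = -6.707031 (−); new bracket [-6.25, -6]
m = -6.125, g(m) = 18.732178 (+); new bracket [-6.25, -6.125]
m = -6.1875, g(m) = 6.4219 (+); new bracket [-6.25, -6.1875]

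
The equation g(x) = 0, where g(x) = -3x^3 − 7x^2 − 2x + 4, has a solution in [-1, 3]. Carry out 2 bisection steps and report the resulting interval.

m = 1, g(m) = -8 (−); new bracket [-1, 1]
m = 0, g(m) = 4 (+); new bracket [0, 1]

[0, 1]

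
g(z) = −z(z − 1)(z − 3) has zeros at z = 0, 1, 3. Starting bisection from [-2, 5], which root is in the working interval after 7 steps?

3

midpoint 1.5: g = 1.125 > 0 → [1.5, 5]
midpoint 3.25: g = -1.828125 < 0 → [1.5, 3.25]
midpoint 2.375: g = 2.041016 > 0 → [2.375, 3.25]
midpoint 2.8125: g = 0.9558 > 0 → [2.8125, 3.25]
midpoint 3.03125: g = -0.1924 < 0 → [2.8125, 3.03125]
midpoint 2.921875: g = 0.4387 > 0 → [2.921875, 3.03125]
midpoint 2.9765625: g = 0.1379 > 0 → [2.9765625, 3.03125]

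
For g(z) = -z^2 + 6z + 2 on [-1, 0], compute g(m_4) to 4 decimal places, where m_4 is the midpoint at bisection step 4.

0.0273

midpoint -0.5: g = -1.25 < 0 → [-0.5, 0]
midpoint -0.25: g = 0.4375 > 0 → [-0.5, -0.25]
midpoint -0.375: g = -0.390625 < 0 → [-0.375, -0.25]
midpoint -0.3125: g = 0.0273 > 0 → [-0.375, -0.3125]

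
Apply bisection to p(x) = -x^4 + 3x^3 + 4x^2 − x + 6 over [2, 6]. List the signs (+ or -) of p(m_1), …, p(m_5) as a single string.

+----

x = 4 gives p = 2, positive; keep [4, 6]
x = 5 gives p = -149, negative; keep [4, 5]
x = 4.5 gives p = -54.1875, negative; keep [4, 4.5]
x = 4.25 gives p = -21.957, negative; keep [4, 4.25]
x = 4.125 gives p = -9.0256, negative; keep [4, 4.125]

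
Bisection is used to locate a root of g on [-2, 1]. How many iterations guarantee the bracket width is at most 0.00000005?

26

Width after n steps is 3/2^n. Need 2^n ≥ 3/0.00000005 = 60000000.
2^25 = 33554432 < 60000000 ≤ 2^26 = 67108864, so n = 26.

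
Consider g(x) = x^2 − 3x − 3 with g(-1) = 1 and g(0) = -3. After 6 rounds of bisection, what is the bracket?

midpoint -0.5: g = -1.25 < 0 → [-1, -0.5]
midpoint -0.75: g = -0.1875 < 0 → [-1, -0.75]
midpoint -0.875: g = 0.390625 > 0 → [-0.875, -0.75]
midpoint -0.8125: g = 0.0977 > 0 → [-0.8125, -0.75]
midpoint -0.78125: g = -0.0459 < 0 → [-0.8125, -0.78125]
midpoint -0.796875: g = 0.0256 > 0 → [-0.796875, -0.78125]

[-0.796875, -0.78125]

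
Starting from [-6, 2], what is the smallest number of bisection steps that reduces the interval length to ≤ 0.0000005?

Width after n steps is 8/2^n. Need 2^n ≥ 8/0.0000005 = 16000000.
2^23 = 8388608 < 16000000 ≤ 2^24 = 16777216, so n = 24.

24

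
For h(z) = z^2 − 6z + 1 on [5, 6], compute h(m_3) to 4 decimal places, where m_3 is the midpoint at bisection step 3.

midpoint 5.5: h = -1.75 < 0 → [5.5, 6]
midpoint 5.75: h = -0.4375 < 0 → [5.75, 6]
midpoint 5.875: h = 0.265625 > 0 → [5.75, 5.875]

0.2656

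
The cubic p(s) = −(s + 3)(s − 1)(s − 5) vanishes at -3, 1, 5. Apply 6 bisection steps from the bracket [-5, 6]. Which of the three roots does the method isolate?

-3

midpoint 0.5: p = -7.875 < 0 → [-5, 0.5]
midpoint -2.25: p = -17.671875 < 0 → [-5, -2.25]
midpoint -3.625: p = 24.931641 > 0 → [-3.625, -2.25]
midpoint -2.9375: p = -1.9534 < 0 → [-3.625, -2.9375]
midpoint -3.28125: p = 9.9715 > 0 → [-3.28125, -2.9375]
midpoint -3.109375: p = 3.6449 > 0 → [-3.109375, -2.9375]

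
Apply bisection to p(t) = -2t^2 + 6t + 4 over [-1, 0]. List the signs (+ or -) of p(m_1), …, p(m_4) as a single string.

midpoint -0.5: p = 0.5 > 0 → [-1, -0.5]
midpoint -0.75: p = -1.625 < 0 → [-0.75, -0.5]
midpoint -0.625: p = -0.53125 < 0 → [-0.625, -0.5]
midpoint -0.5625: p = -0.0078 < 0 → [-0.5625, -0.5]

+---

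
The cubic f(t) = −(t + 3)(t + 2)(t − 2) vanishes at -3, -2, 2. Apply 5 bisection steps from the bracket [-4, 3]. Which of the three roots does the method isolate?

midpoint -0.5: f = 9.375 > 0 → [-0.5, 3]
midpoint 1.25: f = 10.359375 > 0 → [1.25, 3]
midpoint 2.125: f = -2.642578 < 0 → [1.25, 2.125]
midpoint 1.6875: f = 5.4016 > 0 → [1.6875, 2.125]
midpoint 1.90625: f = 1.7967 > 0 → [1.90625, 2.125]

2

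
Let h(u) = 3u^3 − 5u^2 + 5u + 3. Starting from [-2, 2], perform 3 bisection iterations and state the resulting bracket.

midpoint 0: h = 3 > 0 → [-2, 0]
midpoint -1: h = -10 < 0 → [-1, 0]
midpoint -0.5: h = -1.125 < 0 → [-0.5, 0]

[-0.5, 0]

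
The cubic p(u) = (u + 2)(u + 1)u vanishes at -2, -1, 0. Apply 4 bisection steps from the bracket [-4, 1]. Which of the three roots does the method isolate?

-2

m = -1.5, p(m) = 0.375 (+); new bracket [-4, -1.5]
m = -2.75, p(m) = -3.609375 (−); new bracket [-2.75, -1.5]
m = -2.125, p(m) = -0.298828 (−); new bracket [-2.125, -1.5]
m = -1.8125, p(m) = 0.2761 (+); new bracket [-2.125, -1.8125]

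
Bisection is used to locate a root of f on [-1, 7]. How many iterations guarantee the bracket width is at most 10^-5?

Width after n steps is 8/2^n. Need 2^n ≥ 8/10^-5 = 800000.
2^19 = 524288 < 800000 ≤ 2^20 = 1048576, so n = 20.

20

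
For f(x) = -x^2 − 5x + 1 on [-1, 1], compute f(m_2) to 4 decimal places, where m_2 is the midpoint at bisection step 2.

-1.7500

midpoint 0: f = 1 > 0 → [0, 1]
midpoint 0.5: f = -1.75 < 0 → [0, 0.5]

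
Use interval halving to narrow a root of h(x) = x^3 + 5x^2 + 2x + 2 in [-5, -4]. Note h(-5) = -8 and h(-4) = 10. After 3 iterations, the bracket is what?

[-4.75, -4.625]

x = -4.5 gives h = 3.125, positive; keep [-5, -4.5]
x = -4.75 gives h = -1.859375, negative; keep [-4.75, -4.5]
x = -4.625 gives h = 0.771484, positive; keep [-4.75, -4.625]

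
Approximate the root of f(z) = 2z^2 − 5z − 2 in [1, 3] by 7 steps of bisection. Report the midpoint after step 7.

2.859375

midpoint 2: f = -4 < 0 → [2, 3]
midpoint 2.5: f = -2 < 0 → [2.5, 3]
midpoint 2.75: f = -0.625 < 0 → [2.75, 3]
midpoint 2.875: f = 0.1562 > 0 → [2.75, 2.875]
midpoint 2.8125: f = -0.2422 < 0 → [2.8125, 2.875]
midpoint 2.84375: f = -0.0449 < 0 → [2.84375, 2.875]
midpoint 2.859375: f = 0.0552 > 0 → [2.84375, 2.859375]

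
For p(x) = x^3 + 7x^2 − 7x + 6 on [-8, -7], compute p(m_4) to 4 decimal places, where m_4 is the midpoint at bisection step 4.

2.4963

midpoint -7.5: p = 30.375 > 0 → [-8, -7.5]
midpoint -7.75: p = 15.203125 > 0 → [-8, -7.75]
midpoint -7.875: p = 6.861328 > 0 → [-8, -7.875]
midpoint -7.9375: p = 2.4963 > 0 → [-8, -7.9375]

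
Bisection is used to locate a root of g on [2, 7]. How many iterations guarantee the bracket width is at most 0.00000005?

27

Width after n steps is 5/2^n. Need 2^n ≥ 5/0.00000005 = 100000000.
2^26 = 67108864 < 100000000 ≤ 2^27 = 134217728, so n = 27.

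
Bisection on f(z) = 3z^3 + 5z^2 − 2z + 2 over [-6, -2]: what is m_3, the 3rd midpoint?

-2.5

m = -4, f(m) = -102 (−); new bracket [-4, -2]
m = -3, f(m) = -28 (−); new bracket [-3, -2]
m = -2.5, f(m) = -8.625 (−); new bracket [-2.5, -2]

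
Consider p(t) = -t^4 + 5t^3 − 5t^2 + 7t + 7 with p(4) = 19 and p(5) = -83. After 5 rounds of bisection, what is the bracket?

t = 4.5 gives p = -17.1875, negative; keep [4, 4.5]
t = 4.25 gives p = 4.011719, positive; keep [4.25, 4.5]
t = 4.375 gives p = -5.740479, negative; keep [4.25, 4.375]
t = 4.3125 gives p = -0.6616, negative; keep [4.25, 4.3125]
t = 4.28125 gives p = 1.7246, positive; keep [4.28125, 4.3125]

[4.28125, 4.3125]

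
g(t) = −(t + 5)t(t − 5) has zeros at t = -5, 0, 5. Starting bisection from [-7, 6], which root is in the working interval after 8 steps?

m = -0.5, g(m) = -12.375 (−); new bracket [-7, -0.5]
m = -3.75, g(m) = -41.015625 (−); new bracket [-7, -3.75]
m = -5.375, g(m) = 20.912109 (+); new bracket [-5.375, -3.75]
m = -4.5625, g(m) = -19.0876 (−); new bracket [-5.375, -4.5625]
m = -4.96875, g(m) = -1.5479 (−); new bracket [-5.375, -4.96875]
m = -5.171875, g(m) = 9.0419 (+); new bracket [-5.171875, -4.96875]
m = -5.0703125, g(m) = 3.5901 (+); new bracket [-5.0703125, -4.96875]
m = -5.01953125, g(m) = 0.9823 (+); new bracket [-5.01953125, -4.96875]

-5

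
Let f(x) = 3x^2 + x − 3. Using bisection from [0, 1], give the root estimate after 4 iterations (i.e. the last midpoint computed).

0.8125

midpoint 0.5: f = -1.75 < 0 → [0.5, 1]
midpoint 0.75: f = -0.5625 < 0 → [0.75, 1]
midpoint 0.875: f = 0.171875 > 0 → [0.75, 0.875]
midpoint 0.8125: f = -0.207 < 0 → [0.8125, 0.875]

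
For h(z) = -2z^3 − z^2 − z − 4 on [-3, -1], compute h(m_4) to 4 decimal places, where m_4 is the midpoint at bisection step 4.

z = -2 gives h = 10, positive; keep [-2, -1]
z = -1.5 gives h = 2, positive; keep [-1.5, -1]
z = -1.25 gives h = -0.40625, negative; keep [-1.5, -1.25]
z = -1.375 gives h = 0.6836, positive; keep [-1.375, -1.25]

0.6836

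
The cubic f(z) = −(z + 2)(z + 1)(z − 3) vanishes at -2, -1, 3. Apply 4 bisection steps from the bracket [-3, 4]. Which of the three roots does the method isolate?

midpoint 0.5: f = 9.375 > 0 → [0.5, 4]
midpoint 2.25: f = 10.359375 > 0 → [2.25, 4]
midpoint 3.125: f = -2.642578 < 0 → [2.25, 3.125]
midpoint 2.6875: f = 5.4016 > 0 → [2.6875, 3.125]

3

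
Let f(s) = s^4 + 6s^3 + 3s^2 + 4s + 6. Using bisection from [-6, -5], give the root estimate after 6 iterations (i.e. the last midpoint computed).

f(-5.5) = -8.4375 < 0, so the root lies in [-6, -5.5]
f(-5.75) = 34.660156 > 0, so the root lies in [-5.75, -5.5]
f(-5.625) = 11.679932 > 0, so the root lies in [-5.625, -5.5]
f(-5.5625) = 1.2754 > 0, so the root lies in [-5.5625, -5.5]
f(-5.53125) = -3.666 < 0, so the root lies in [-5.5625, -5.53125]
f(-5.546875) = -1.2167 < 0, so the root lies in [-5.5625, -5.546875]

-5.546875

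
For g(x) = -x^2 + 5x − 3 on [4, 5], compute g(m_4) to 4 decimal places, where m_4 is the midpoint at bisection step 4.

-0.0352

midpoint 4.5: g = -0.75 < 0 → [4, 4.5]
midpoint 4.25: g = 0.1875 > 0 → [4.25, 4.5]
midpoint 4.375: g = -0.265625 < 0 → [4.25, 4.375]
midpoint 4.3125: g = -0.0352 < 0 → [4.25, 4.3125]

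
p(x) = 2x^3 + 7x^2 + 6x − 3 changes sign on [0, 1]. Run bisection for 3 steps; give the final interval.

midpoint 0.5: p = 2 > 0 → [0, 0.5]
midpoint 0.25: p = -1.03125 < 0 → [0.25, 0.5]
midpoint 0.375: p = 0.339844 > 0 → [0.25, 0.375]

[0.25, 0.375]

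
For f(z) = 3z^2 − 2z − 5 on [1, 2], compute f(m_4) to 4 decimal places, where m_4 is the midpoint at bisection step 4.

m = 1.5, f(m) = -1.25 (−); new bracket [1.5, 2]
m = 1.75, f(m) = 0.6875 (+); new bracket [1.5, 1.75]
m = 1.625, f(m) = -0.328125 (−); new bracket [1.625, 1.75]
m = 1.6875, f(m) = 0.168 (+); new bracket [1.625, 1.6875]

0.1680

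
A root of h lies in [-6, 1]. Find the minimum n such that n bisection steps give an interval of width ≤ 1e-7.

27

Width after n steps is 7/2^n. Need 2^n ≥ 7/1e-7 = 70000000.
2^26 = 67108864 < 70000000 ≤ 2^27 = 134217728, so n = 27.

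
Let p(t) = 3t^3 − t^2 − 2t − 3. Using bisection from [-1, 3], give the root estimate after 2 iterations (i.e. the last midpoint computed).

t = 1 gives p = -3, negative; keep [1, 3]
t = 2 gives p = 13, positive; keep [1, 2]

2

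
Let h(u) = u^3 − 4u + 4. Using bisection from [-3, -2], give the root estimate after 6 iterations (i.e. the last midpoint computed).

midpoint -2.5: h = -1.625 < 0 → [-2.5, -2]
midpoint -2.25: h = 1.609375 > 0 → [-2.5, -2.25]
midpoint -2.375: h = 0.103516 > 0 → [-2.5, -2.375]
midpoint -2.4375: h = -0.7322 < 0 → [-2.4375, -2.375]
midpoint -2.40625: h = -0.3073 < 0 → [-2.40625, -2.375]
midpoint -2.390625: h = -0.1001 < 0 → [-2.390625, -2.375]

-2.390625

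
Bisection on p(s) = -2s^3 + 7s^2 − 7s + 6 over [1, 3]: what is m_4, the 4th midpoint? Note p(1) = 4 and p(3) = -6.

s = 2 gives p = 4, positive; keep [2, 3]
s = 2.5 gives p = 1, positive; keep [2.5, 3]
s = 2.75 gives p = -1.90625, negative; keep [2.5, 2.75]
s = 2.625 gives p = -0.3164, negative; keep [2.5, 2.625]

2.625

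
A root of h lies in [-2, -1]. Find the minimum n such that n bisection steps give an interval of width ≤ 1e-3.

Width after n steps is 1/2^n. Need 2^n ≥ 1/1e-3 = 1000.
2^9 = 512 < 1000 ≤ 2^10 = 1024, so n = 10.

10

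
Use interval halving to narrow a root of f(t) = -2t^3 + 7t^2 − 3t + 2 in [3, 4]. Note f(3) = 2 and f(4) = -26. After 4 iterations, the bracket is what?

[3.0625, 3.125]

f(3.5) = -8.5 < 0, so the root lies in [3, 3.5]
f(3.25) = -2.46875 < 0, so the root lies in [3, 3.25]
f(3.125) = -0.050781 < 0, so the root lies in [3, 3.125]
f(3.0625) = 1.019 > 0, so the root lies in [3.0625, 3.125]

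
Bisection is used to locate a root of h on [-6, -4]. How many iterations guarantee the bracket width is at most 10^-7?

25

Width after n steps is 2/2^n. Need 2^n ≥ 2/10^-7 = 20000000.
2^24 = 16777216 < 20000000 ≤ 2^25 = 33554432, so n = 25.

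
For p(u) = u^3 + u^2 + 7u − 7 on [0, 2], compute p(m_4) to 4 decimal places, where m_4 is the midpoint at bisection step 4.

p(1) = 2 > 0, so the root lies in [0, 1]
p(0.5) = -3.125 < 0, so the root lies in [0.5, 1]
p(0.75) = -0.765625 < 0, so the root lies in [0.75, 1]
p(0.875) = 0.5605 > 0, so the root lies in [0.75, 0.875]

0.5605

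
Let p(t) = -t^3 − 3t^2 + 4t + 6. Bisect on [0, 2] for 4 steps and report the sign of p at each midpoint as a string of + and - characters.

++-+

midpoint 1: p = 6 > 0 → [1, 2]
midpoint 1.5: p = 1.875 > 0 → [1.5, 2]
midpoint 1.75: p = -1.546875 < 0 → [1.5, 1.75]
midpoint 1.625: p = 0.2871 > 0 → [1.625, 1.75]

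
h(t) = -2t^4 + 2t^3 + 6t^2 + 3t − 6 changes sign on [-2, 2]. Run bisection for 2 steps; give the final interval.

midpoint 0: h = -6 < 0 → [0, 2]
midpoint 1: h = 3 > 0 → [0, 1]

[0, 1]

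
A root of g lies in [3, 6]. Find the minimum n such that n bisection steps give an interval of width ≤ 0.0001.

15

Width after n steps is 3/2^n. Need 2^n ≥ 3/0.0001 = 30000.
2^14 = 16384 < 30000 ≤ 2^15 = 32768, so n = 15.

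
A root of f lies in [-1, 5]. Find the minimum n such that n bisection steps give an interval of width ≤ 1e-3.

13

Width after n steps is 6/2^n. Need 2^n ≥ 6/1e-3 = 6000.
2^12 = 4096 < 6000 ≤ 2^13 = 8192, so n = 13.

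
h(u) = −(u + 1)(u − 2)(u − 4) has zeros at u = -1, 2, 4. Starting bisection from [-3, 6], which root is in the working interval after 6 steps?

midpoint 1.5: h = -3.125 < 0 → [-3, 1.5]
midpoint -0.75: h = -3.265625 < 0 → [-3, -0.75]
midpoint -1.875: h = 19.919922 > 0 → [-1.875, -0.75]
midpoint -1.3125: h = 5.4993 > 0 → [-1.3125, -0.75]
midpoint -1.03125: h = 0.4766 > 0 → [-1.03125, -0.75]
midpoint -0.890625: h = -1.5462 < 0 → [-1.03125, -0.890625]

-1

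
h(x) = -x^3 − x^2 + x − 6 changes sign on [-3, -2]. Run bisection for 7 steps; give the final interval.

[-2.4296875, -2.421875]

midpoint -2.5: h = 0.875 > 0 → [-2.5, -2]
midpoint -2.25: h = -1.921875 < 0 → [-2.5, -2.25]
midpoint -2.375: h = -0.619141 < 0 → [-2.5, -2.375]
midpoint -2.4375: h = 0.1033 > 0 → [-2.4375, -2.375]
midpoint -2.40625: h = -0.264 < 0 → [-2.4375, -2.40625]
midpoint -2.421875: h = -0.0819 < 0 → [-2.4375, -2.421875]
midpoint -2.4296875: h = 0.0103 > 0 → [-2.4296875, -2.421875]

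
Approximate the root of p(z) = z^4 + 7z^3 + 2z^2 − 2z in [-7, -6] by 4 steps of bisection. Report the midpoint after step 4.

-6.6875

z = -6.5 gives p = -39.8125, negative; keep [-7, -6.5]
z = -6.75 gives p = 27.738281, positive; keep [-6.75, -6.5]
z = -6.625 gives p = -8.009521, negative; keep [-6.75, -6.625]
z = -6.6875 gives p = 9.3569, positive; keep [-6.6875, -6.625]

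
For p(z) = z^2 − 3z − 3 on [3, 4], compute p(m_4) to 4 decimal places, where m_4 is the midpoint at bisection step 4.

0.0977

z = 3.5 gives p = -1.25, negative; keep [3.5, 4]
z = 3.75 gives p = -0.1875, negative; keep [3.75, 4]
z = 3.875 gives p = 0.390625, positive; keep [3.75, 3.875]
z = 3.8125 gives p = 0.0977, positive; keep [3.75, 3.8125]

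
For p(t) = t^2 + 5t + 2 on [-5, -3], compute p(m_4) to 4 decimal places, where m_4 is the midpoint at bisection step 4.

midpoint -4: p = -2 < 0 → [-5, -4]
midpoint -4.5: p = -0.25 < 0 → [-5, -4.5]
midpoint -4.75: p = 0.8125 > 0 → [-4.75, -4.5]
midpoint -4.625: p = 0.2656 > 0 → [-4.625, -4.5]

0.2656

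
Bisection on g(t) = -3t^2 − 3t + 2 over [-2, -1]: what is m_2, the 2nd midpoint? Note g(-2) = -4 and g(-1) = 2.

m = -1.5, g(m) = -0.25 (−); new bracket [-1.5, -1]
m = -1.25, g(m) = 1.0625 (+); new bracket [-1.5, -1.25]

-1.25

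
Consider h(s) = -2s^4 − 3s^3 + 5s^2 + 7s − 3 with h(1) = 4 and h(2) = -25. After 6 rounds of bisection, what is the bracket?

m = 1.5, h(m) = -1.5 (−); new bracket [1, 1.5]
m = 1.25, h(m) = 2.820312 (+); new bracket [1.25, 1.5]
m = 1.375, h(m) = 1.130371 (+); new bracket [1.375, 1.5]
m = 1.4375, h(m) = -0.0569 (−); new bracket [1.375, 1.4375]
m = 1.40625, h(m) = 0.5674 (+); new bracket [1.40625, 1.4375]
m = 1.421875, h(m) = 0.2631 (+); new bracket [1.421875, 1.4375]

[1.421875, 1.4375]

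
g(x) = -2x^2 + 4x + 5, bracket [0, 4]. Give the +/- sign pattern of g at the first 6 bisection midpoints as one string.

+-++-+

midpoint 2: g = 5 > 0 → [2, 4]
midpoint 3: g = -1 < 0 → [2, 3]
midpoint 2.5: g = 2.5 > 0 → [2.5, 3]
midpoint 2.75: g = 0.875 > 0 → [2.75, 3]
midpoint 2.875: g = -0.0312 < 0 → [2.75, 2.875]
midpoint 2.8125: g = 0.4297 > 0 → [2.8125, 2.875]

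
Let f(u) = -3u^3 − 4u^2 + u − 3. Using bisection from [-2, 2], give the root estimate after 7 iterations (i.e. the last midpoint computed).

u = 0 gives f = -3, negative; keep [-2, 0]
u = -1 gives f = -5, negative; keep [-2, -1]
u = -1.5 gives f = -3.375, negative; keep [-2, -1.5]
u = -1.75 gives f = -0.9219, negative; keep [-2, -1.75]
u = -1.875 gives f = 0.8379, positive; keep [-1.875, -1.75]
u = -1.8125 gives f = -0.0901, negative; keep [-1.875, -1.8125]
u = -1.84375 gives f = 0.3616, positive; keep [-1.84375, -1.8125]

-1.84375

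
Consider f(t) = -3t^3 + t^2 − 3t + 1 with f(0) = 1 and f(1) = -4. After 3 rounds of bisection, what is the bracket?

[0.25, 0.375]

t = 0.5 gives f = -0.625, negative; keep [0, 0.5]
t = 0.25 gives f = 0.265625, positive; keep [0.25, 0.5]
t = 0.375 gives f = -0.142578, negative; keep [0.25, 0.375]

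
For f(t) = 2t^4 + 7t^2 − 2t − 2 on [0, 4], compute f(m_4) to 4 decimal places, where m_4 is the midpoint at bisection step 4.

t = 2 gives f = 54, positive; keep [0, 2]
t = 1 gives f = 5, positive; keep [0, 1]
t = 0.5 gives f = -1.125, negative; keep [0.5, 1]
t = 0.75 gives f = 1.0703, positive; keep [0.5, 0.75]

1.0703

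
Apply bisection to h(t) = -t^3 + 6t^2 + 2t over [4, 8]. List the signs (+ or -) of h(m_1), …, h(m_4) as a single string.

m = 6, h(m) = 12 (+); new bracket [6, 8]
m = 7, h(m) = -35 (−); new bracket [6, 7]
m = 6.5, h(m) = -8.125 (−); new bracket [6, 6.5]
m = 6.25, h(m) = 2.7344 (+); new bracket [6.25, 6.5]

+--+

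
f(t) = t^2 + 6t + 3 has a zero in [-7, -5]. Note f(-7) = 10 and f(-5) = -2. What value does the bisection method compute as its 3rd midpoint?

-5.25

midpoint -6: f = 3 > 0 → [-6, -5]
midpoint -5.5: f = 0.25 > 0 → [-5.5, -5]
midpoint -5.25: f = -0.9375 < 0 → [-5.5, -5.25]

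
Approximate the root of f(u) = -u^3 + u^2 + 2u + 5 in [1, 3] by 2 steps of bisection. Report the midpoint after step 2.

2.5

u = 2 gives f = 5, positive; keep [2, 3]
u = 2.5 gives f = 0.625, positive; keep [2.5, 3]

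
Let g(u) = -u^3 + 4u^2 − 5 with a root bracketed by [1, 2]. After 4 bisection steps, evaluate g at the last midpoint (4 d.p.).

u = 1.5 gives g = 0.625, positive; keep [1, 1.5]
u = 1.25 gives g = -0.703125, negative; keep [1.25, 1.5]
u = 1.375 gives g = -0.037109, negative; keep [1.375, 1.5]
u = 1.4375 gives g = 0.2952, positive; keep [1.375, 1.4375]

0.2952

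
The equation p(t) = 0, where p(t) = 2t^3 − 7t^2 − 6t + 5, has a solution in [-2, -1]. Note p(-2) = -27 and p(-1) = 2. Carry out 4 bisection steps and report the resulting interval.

m = -1.5, p(m) = -8.5 (−); new bracket [-1.5, -1]
m = -1.25, p(m) = -2.34375 (−); new bracket [-1.25, -1]
m = -1.125, p(m) = 0.042969 (+); new bracket [-1.25, -1.125]
m = -1.1875, p(m) = -1.0952 (−); new bracket [-1.1875, -1.125]

[-1.1875, -1.125]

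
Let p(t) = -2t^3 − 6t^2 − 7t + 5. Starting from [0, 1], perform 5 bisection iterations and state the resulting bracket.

[0.46875, 0.5]

m = 0.5, p(m) = -0.25 (−); new bracket [0, 0.5]
m = 0.25, p(m) = 2.84375 (+); new bracket [0.25, 0.5]
m = 0.375, p(m) = 1.425781 (+); new bracket [0.375, 0.5]
m = 0.4375, p(m) = 0.6216 (+); new bracket [0.4375, 0.5]
m = 0.46875, p(m) = 0.1944 (+); new bracket [0.46875, 0.5]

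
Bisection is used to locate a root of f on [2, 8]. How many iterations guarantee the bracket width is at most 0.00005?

17

Width after n steps is 6/2^n. Need 2^n ≥ 6/0.00005 = 120000.
2^16 = 65536 < 120000 ≤ 2^17 = 131072, so n = 17.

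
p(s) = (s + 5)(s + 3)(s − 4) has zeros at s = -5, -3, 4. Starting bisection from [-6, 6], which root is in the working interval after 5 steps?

4

p(0) = -60 < 0, so the root lies in [0, 6]
p(3) = -48 < 0, so the root lies in [3, 6]
p(4.5) = 35.625 > 0, so the root lies in [3, 4.5]
p(3.75) = -14.7656 < 0, so the root lies in [3.75, 4.5]
p(4.125) = 8.127 > 0, so the root lies in [3.75, 4.125]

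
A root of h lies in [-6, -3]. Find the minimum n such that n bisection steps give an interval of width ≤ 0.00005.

16

Width after n steps is 3/2^n. Need 2^n ≥ 3/0.00005 = 60000.
2^15 = 32768 < 60000 ≤ 2^16 = 65536, so n = 16.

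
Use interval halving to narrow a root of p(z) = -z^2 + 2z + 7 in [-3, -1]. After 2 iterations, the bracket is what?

[-2, -1.5]

p(-2) = -1 < 0, so the root lies in [-2, -1]
p(-1.5) = 1.75 > 0, so the root lies in [-2, -1.5]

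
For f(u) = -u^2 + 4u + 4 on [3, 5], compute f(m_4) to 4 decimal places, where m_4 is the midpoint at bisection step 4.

-0.2656

midpoint 4: f = 4 > 0 → [4, 5]
midpoint 4.5: f = 1.75 > 0 → [4.5, 5]
midpoint 4.75: f = 0.4375 > 0 → [4.75, 5]
midpoint 4.875: f = -0.2656 < 0 → [4.75, 4.875]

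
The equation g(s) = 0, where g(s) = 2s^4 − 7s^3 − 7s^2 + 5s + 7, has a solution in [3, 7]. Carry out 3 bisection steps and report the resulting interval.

s = 5 gives g = 232, positive; keep [3, 5]
s = 4 gives g = -21, negative; keep [4, 5]
s = 4.5 gives g = 70, positive; keep [4, 4.5]

[4, 4.5]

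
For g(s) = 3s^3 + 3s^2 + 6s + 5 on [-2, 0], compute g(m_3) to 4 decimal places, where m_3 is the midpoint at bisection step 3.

0.9219

s = -1 gives g = -1, negative; keep [-1, 0]
s = -0.5 gives g = 2.375, positive; keep [-1, -0.5]
s = -0.75 gives g = 0.921875, positive; keep [-1, -0.75]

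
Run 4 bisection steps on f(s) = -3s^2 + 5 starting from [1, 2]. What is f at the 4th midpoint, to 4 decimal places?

f(1.5) = -1.75 < 0, so the root lies in [1, 1.5]
f(1.25) = 0.3125 > 0, so the root lies in [1.25, 1.5]
f(1.375) = -0.671875 < 0, so the root lies in [1.25, 1.375]
f(1.3125) = -0.168 < 0, so the root lies in [1.25, 1.3125]

-0.1680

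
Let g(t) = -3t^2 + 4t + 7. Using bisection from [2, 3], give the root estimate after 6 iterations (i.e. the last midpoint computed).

2.328125

t = 2.5 gives g = -1.75, negative; keep [2, 2.5]
t = 2.25 gives g = 0.8125, positive; keep [2.25, 2.5]
t = 2.375 gives g = -0.421875, negative; keep [2.25, 2.375]
t = 2.3125 gives g = 0.207, positive; keep [2.3125, 2.375]
t = 2.34375 gives g = -0.1045, negative; keep [2.3125, 2.34375]
t = 2.328125 gives g = 0.052, positive; keep [2.328125, 2.34375]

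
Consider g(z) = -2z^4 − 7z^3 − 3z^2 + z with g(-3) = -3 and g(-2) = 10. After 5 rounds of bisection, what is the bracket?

[-2.9375, -2.90625]

m = -2.5, g(m) = 10 (+); new bracket [-3, -2.5]
m = -2.75, g(m) = 5.757812 (+); new bracket [-3, -2.75]
m = -2.875, g(m) = 2.032715 (+); new bracket [-3, -2.875]
m = -2.9375, g(m) = -0.3084 (−); new bracket [-2.9375, -2.875]
m = -2.90625, g(m) = 0.9045 (+); new bracket [-2.9375, -2.90625]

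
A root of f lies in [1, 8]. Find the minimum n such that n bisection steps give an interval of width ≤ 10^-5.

Width after n steps is 7/2^n. Need 2^n ≥ 7/10^-5 = 700000.
2^19 = 524288 < 700000 ≤ 2^20 = 1048576, so n = 20.

20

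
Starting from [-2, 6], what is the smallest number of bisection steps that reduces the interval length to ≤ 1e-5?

Width after n steps is 8/2^n. Need 2^n ≥ 8/1e-5 = 800000.
2^19 = 524288 < 800000 ≤ 2^20 = 1048576, so n = 20.

20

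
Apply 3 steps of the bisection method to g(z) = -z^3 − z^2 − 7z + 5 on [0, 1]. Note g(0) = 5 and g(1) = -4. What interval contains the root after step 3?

[0.5, 0.625]

midpoint 0.5: g = 1.125 > 0 → [0.5, 1]
midpoint 0.75: g = -1.234375 < 0 → [0.5, 0.75]
midpoint 0.625: g = -0.009766 < 0 → [0.5, 0.625]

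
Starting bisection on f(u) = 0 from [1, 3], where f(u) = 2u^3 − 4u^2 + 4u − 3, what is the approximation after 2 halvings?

1.5

m = 2, f(m) = 5 (+); new bracket [1, 2]
m = 1.5, f(m) = 0.75 (+); new bracket [1, 1.5]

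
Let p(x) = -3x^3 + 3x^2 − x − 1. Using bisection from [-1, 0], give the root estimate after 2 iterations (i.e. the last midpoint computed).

x = -0.5 gives p = 0.625, positive; keep [-0.5, 0]
x = -0.25 gives p = -0.515625, negative; keep [-0.5, -0.25]

-0.25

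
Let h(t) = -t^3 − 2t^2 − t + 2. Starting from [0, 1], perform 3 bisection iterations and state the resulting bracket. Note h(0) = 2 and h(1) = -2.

h(0.5) = 0.875 > 0, so the root lies in [0.5, 1]
h(0.75) = -0.296875 < 0, so the root lies in [0.5, 0.75]
h(0.625) = 0.349609 > 0, so the root lies in [0.625, 0.75]

[0.625, 0.75]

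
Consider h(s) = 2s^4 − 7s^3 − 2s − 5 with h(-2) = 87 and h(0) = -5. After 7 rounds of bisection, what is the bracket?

[-0.75, -0.734375]

midpoint -1: h = 6 > 0 → [-1, 0]
midpoint -0.5: h = -3 < 0 → [-1, -0.5]
midpoint -0.75: h = 0.085938 > 0 → [-0.75, -0.5]
midpoint -0.625: h = -1.7358 < 0 → [-0.75, -0.625]
midpoint -0.6875: h = -0.9035 < 0 → [-0.75, -0.6875]
midpoint -0.71875: h = -0.4296 < 0 → [-0.75, -0.71875]
midpoint -0.734375: h = -0.1772 < 0 → [-0.75, -0.734375]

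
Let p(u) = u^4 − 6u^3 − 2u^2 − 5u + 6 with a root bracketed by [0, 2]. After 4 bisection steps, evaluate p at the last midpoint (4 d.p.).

0.7815

p(1) = -6 < 0, so the root lies in [0, 1]
p(0.5) = 2.3125 > 0, so the root lies in [0.5, 1]
p(0.75) = -1.089844 < 0, so the root lies in [0.5, 0.75]
p(0.625) = 0.7815 > 0, so the root lies in [0.625, 0.75]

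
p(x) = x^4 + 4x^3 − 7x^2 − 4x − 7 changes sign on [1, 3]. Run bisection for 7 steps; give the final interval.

midpoint 2: p = 5 > 0 → [1, 2]
midpoint 1.5: p = -10.1875 < 0 → [1.5, 2]
midpoint 1.75: p = -4.621094 < 0 → [1.75, 2]
midpoint 1.875: p = -0.3826 < 0 → [1.875, 2]
midpoint 1.9375: p = 2.1572 > 0 → [1.875, 1.9375]
midpoint 1.90625: p = 0.8505 > 0 → [1.875, 1.90625]
midpoint 1.890625: p = 0.2249 > 0 → [1.875, 1.890625]

[1.875, 1.890625]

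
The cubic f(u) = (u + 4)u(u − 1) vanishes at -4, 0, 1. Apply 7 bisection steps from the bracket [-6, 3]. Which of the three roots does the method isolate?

u = -1.5 gives f = 9.375, positive; keep [-6, -1.5]
u = -3.75 gives f = 4.453125, positive; keep [-6, -3.75]
u = -4.875 gives f = -25.060547, negative; keep [-4.875, -3.75]
u = -4.3125 gives f = -7.1594, negative; keep [-4.3125, -3.75]
u = -4.03125 gives f = -0.6338, negative; keep [-4.03125, -3.75]
u = -3.890625 gives f = 2.0811, positive; keep [-4.03125, -3.890625]
u = -3.9609375 gives f = 0.7676, positive; keep [-4.03125, -3.9609375]

-4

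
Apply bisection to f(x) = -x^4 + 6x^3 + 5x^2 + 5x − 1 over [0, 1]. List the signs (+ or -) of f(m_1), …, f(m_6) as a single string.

x = 0.5 gives f = 3.4375, positive; keep [0, 0.5]
x = 0.25 gives f = 0.652344, positive; keep [0, 0.25]
x = 0.125 gives f = -0.2854, negative; keep [0.125, 0.25]
x = 0.1875 gives f = 0.1516, positive; keep [0.125, 0.1875]
x = 0.15625 gives f = -0.0744, negative; keep [0.15625, 0.1875]
x = 0.171875 gives f = 0.0367, positive; keep [0.15625, 0.171875]

++-+-+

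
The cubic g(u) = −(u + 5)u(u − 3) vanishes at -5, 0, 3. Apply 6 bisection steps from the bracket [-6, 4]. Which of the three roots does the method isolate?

g(-1) = -16 < 0, so the root lies in [-6, -1]
g(-3.5) = -34.125 < 0, so the root lies in [-6, -3.5]
g(-4.75) = -9.203125 < 0, so the root lies in [-6, -4.75]
g(-5.375) = 16.8809 > 0, so the root lies in [-5.375, -4.75]
g(-5.0625) = 2.551 > 0, so the root lies in [-5.0625, -4.75]
g(-4.90625) = -3.6366 < 0, so the root lies in [-5.0625, -4.90625]

-5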